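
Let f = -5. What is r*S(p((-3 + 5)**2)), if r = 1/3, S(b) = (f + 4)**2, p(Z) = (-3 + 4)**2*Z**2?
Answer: 1/3 ≈ 0.33333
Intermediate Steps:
p(Z) = Z**2 (p(Z) = 1**2*Z**2 = 1*Z**2 = Z**2)
S(b) = 1 (S(b) = (-5 + 4)**2 = (-1)**2 = 1)
r = 1/3 ≈ 0.33333
r*S(p((-3 + 5)**2)) = (1/3)*1 = 1/3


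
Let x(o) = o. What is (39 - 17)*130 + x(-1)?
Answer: 2859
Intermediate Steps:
(39 - 17)*130 + x(-1) = (39 - 17)*130 - 1 = 22*130 - 1 = 2860 - 1 = 2859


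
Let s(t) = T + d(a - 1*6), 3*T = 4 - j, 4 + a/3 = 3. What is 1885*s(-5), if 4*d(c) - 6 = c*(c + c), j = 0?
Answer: 245050/3 ≈ 81683.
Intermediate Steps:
a = -3 (a = -12 + 3*3 = -12 + 9 = -3)
d(c) = 3/2 + c²/2 (d(c) = 3/2 + (c*(c + c))/4 = 3/2 + (c*(2*c))/4 = 3/2 + (2*c²)/4 = 3/2 + c²/2)
T = 4/3 (T = (4 - 1*0)/3 = (4 + 0)/3 = (⅓)*4 = 4/3 ≈ 1.3333)
s(t) = 130/3 (s(t) = 4/3 + (3/2 + (-3 - 1*6)²/2) = 4/3 + (3/2 + (-3 - 6)²/2) = 4/3 + (3/2 + (½)*(-9)²) = 4/3 + (3/2 + (½)*81) = 4/3 + (3/2 + 81/2) = 4/3 + 42 = 130/3)
1885*s(-5) = 1885*(130/3) = 245050/3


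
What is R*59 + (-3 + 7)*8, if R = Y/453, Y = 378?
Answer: 12266/151 ≈ 81.232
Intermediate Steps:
R = 126/151 (R = 378/453 = 378*(1/453) = 126/151 ≈ 0.83444)
R*59 + (-3 + 7)*8 = (126/151)*59 + (-3 + 7)*8 = 7434/151 + 4*8 = 7434/151 + 32 = 12266/151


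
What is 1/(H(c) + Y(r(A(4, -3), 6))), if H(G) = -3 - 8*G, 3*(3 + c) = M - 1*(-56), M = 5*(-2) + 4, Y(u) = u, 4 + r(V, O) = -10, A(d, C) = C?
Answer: -3/379 ≈ -0.0079156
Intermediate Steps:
r(V, O) = -14 (r(V, O) = -4 - 10 = -14)
M = -6 (M = -10 + 4 = -6)
c = 41/3 (c = -3 + (-6 - 1*(-56))/3 = -3 + (-6 + 56)/3 = -3 + (1/3)*50 = -3 + 50/3 = 41/3 ≈ 13.667)
1/(H(c) + Y(r(A(4, -3), 6))) = 1/((-3 - 8*41/3) - 14) = 1/((-3 - 328/3) - 14) = 1/(-337/3 - 14) = 1/(-379/3) = -3/379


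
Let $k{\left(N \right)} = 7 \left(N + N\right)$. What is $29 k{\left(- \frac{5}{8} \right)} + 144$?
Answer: $- \frac{439}{4} \approx -109.75$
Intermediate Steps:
$k{\left(N \right)} = 14 N$ ($k{\left(N \right)} = 7 \cdot 2 N = 14 N$)
$29 k{\left(- \frac{5}{8} \right)} + 144 = 29 \cdot 14 \left(- \frac{5}{8}\right) + 144 = 29 \left(- \frac{35}{4}\right) + 144 = - \frac{1015}{4} + 144 = - \frac{439}{4}$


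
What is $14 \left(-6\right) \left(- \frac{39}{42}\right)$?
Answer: $78$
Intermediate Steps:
$14 \left(-6\right) \left(- \frac{39}{42}\right) = - 84 \left(\left(-39\right) \frac{1}{42}\right) = \left(-84\right) \left(- \frac{13}{14}\right) = 78$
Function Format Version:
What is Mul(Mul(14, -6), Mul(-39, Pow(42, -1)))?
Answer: 78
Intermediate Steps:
Mul(Mul(14, -6), Mul(-39, Pow(42, -1))) = Mul(-84, Mul(-39, Rational(1, 42))) = Mul(-84, Rational(-13, 14)) = 78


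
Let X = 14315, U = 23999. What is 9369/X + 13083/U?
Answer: 412129776/343545685 ≈ 1.1996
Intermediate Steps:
9369/X + 13083/U = 9369/14315 + 13083/23999 = 412129776/343545685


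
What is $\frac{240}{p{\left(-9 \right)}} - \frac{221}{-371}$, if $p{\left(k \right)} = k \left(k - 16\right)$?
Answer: $\frac{9251}{5565} \approx 1.6624$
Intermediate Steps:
$p{\left(k \right)} = k \left(-16 + k\right)$
$\frac{240}{p{\left(-9 \right)}} - \frac{221}{-371} = \frac{240}{\left(-9\right) \left(-16 - 9\right)} - \frac{221}{-371} = \frac{240}{\left(-9\right) \left(-25\right)} - - \frac{221}{371} = \frac{240}{225} + \frac{221}{371} = 240 \cdot \frac{1}{225} + \frac{221}{371} = \frac{16}{15} + \frac{221}{371} = \frac{9251}{5565}$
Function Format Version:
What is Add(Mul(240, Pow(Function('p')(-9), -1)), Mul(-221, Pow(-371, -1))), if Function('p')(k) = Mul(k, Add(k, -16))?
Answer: Rational(9251, 5565) ≈ 1.6624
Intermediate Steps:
Function('p')(k) = Mul(k, Add(-16, k))
Add(Mul(240, Pow(Function('p')(-9), -1)), Mul(-221, Pow(-371, -1))) = Add(Mul(240, Pow(Mul(-9, Add(-16, -9)), -1)), Mul(-221, Pow(-371, -1))) = Add(Mul(240, Pow(Mul(-9, -25), -1)), Mul(-221, Rational(-1, 371))) = Add(Mul(240, Pow(225, -1)), Rational(221, 371)) = Add(Mul(240, Rational(1, 225)), Rational(221, 371)) = Add(Rational(16, 15), Rational(221, 371)) = Rational(9251, 5565)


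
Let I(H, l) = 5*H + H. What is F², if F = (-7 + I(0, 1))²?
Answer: 2401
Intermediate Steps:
I(H, l) = 6*H
F = 49 (F = (-7 + 6*0)² = (-7 + 0)² = (-7)² = 49)
F² = 49² = 2401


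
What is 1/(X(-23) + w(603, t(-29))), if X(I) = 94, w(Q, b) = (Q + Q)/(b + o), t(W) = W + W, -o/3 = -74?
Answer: 82/8311 ≈ 0.0098664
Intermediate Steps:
o = 222 (o = -3*(-74) = 222)
t(W) = 2*W
w(Q, b) = 2*Q/(222 + b) (w(Q, b) = (Q + Q)/(b + 222) = (2*Q)/(222 + b) = 2*Q/(222 + b))
1/(X(-23) + w(603, t(-29))) = 1/(94 + 2*603/(222 + 2*(-29))) = 1/(94 + 2*603/(222 - 58)) = 1/(94 + 2*603/164) = 1/(94 + 2*603*(1/164)) = 1/(94 + 603/82) = 1/(8311/82) = 82/8311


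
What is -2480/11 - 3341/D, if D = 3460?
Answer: -8617551/38060 ≈ -226.42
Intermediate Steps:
-2480/11 - 3341/D = -2480/11 - 3341/3460 = -8617551/38060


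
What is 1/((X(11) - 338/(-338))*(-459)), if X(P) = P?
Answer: -1/5508 ≈ -0.00018155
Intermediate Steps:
1/((X(11) - 338/(-338))*(-459)) = 1/((11 - 338/(-338))*(-459)) = 1/((11 - 338*(-1/338))*(-459)) = 1/((11 + 1)*(-459)) = 1/(12*(-459)) = 1/(-5508) = -1/5508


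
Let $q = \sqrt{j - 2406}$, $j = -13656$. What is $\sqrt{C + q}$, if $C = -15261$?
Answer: $\sqrt{-15261 + i \sqrt{16062}} \approx 0.5129 + 123.54 i$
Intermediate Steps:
$q = i \sqrt{16062}$ ($q = \sqrt{-13656 - 2406} = \sqrt{-16062} = i \sqrt{16062} \approx 126.74 i$)
$\sqrt{C + q} = \sqrt{-15261 + i \sqrt{16062}}$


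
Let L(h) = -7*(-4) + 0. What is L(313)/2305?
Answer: 28/2305 ≈ 0.012148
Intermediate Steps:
L(h) = 28 (L(h) = 28 + 0 = 28)
L(313)/2305 = 28/2305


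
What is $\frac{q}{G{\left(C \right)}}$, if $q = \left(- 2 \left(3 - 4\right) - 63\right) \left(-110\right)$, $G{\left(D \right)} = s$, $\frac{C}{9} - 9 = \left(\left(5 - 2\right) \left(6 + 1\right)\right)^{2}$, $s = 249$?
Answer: $\frac{6710}{249} \approx 26.948$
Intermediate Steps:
$C = 4050$ ($C = 81 + 9 \left(\left(5 - 2\right) \left(6 + 1\right)\right)^{2} = 81 + 9 \left(3 \cdot 7\right)^{2} = 81 + 9 \cdot 21^{2} = 81 + 9 \cdot 441 = 81 + 3969 = 4050$)
$G{\left(D \right)} = 249$
$q = 6710$ ($q = \left(\left(-2\right) \left(-1\right) - 63\right) \left(-110\right) = \left(2 - 63\right) \left(-110\right) = \left(-61\right) \left(-110\right) = 6710$)
$\frac{q}{G{\left(C \right)}} = \frac{6710}{249}$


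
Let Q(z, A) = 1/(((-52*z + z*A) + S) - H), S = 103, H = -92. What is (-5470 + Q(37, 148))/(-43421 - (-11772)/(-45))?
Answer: 102480445/818393511 ≈ 0.12522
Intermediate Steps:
Q(z, A) = 1/(195 - 52*z + A*z) (Q(z, A) = 1/(((-52*z + z*A) + 103) - 1*(-92)) = 1/(((-52*z + A*z) + 103) + 92) = 1/((103 - 52*z + A*z) + 92) = 1/(195 - 52*z + A*z))
(-5470 + Q(37, 148))/(-43421 - (-11772)/(-45)) = (-5470 + 1/(195 - 52*37 + 148*37))/(-43421 - (-11772)/(-45)) = (-5470 + 1/(195 - 1924 + 5476))/(-43421 - (-11772)*(-1)/45) = (-5470 + 1/3747)/(-43421 - 54*218/45) = (-5470 + 1/3747)/(-43421 - 1308/5) = -20496089/(3747*(-218413/5)) = -20496089/3747*(-5/218413) = 102480445/818393511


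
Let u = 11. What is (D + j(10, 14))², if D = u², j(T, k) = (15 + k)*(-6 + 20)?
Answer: 277729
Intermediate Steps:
j(T, k) = 210 + 14*k (j(T, k) = (15 + k)*14 = 210 + 14*k)
D = 121 (D = 11² = 121)
(D + j(10, 14))² = (121 + (210 + 14*14))² = (121 + (210 + 196))² = (121 + 406)² = 527² = 277729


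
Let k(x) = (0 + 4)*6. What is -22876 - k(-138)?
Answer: -22900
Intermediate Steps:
k(x) = 24 (k(x) = 4*6 = 24)
-22876 - k(-138) = -22876 - 1*24 = -22876 - 24 = -22900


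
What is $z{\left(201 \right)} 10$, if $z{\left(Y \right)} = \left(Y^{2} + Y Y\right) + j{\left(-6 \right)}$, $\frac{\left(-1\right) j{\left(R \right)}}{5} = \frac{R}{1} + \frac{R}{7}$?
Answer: $\frac{5658540}{7} \approx 8.0836 \cdot 10^{5}$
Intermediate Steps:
$j{\left(R \right)} = - \frac{40 R}{7}$ ($j{\left(R \right)} = - 5 \left(\frac{R}{1} + \frac{R}{7}\right) = - 5 \left(R 1 + R \frac{1}{7}\right) = - 5 \left(R + \frac{R}{7}\right) = - 5 \frac{8 R}{7} = - \frac{40 R}{7}$)
$z{\left(Y \right)} = \frac{240}{7} + 2 Y^{2}$ ($z{\left(Y \right)} = \left(Y^{2} + Y Y\right) - - \frac{240}{7} = \left(Y^{2} + Y^{2}\right) + \frac{240}{7} = 2 Y^{2} + \frac{240}{7} = \frac{240}{7} + 2 Y^{2}$)
$z{\left(201 \right)} 10 = \left(\frac{240}{7} + 2 \cdot 201^{2}\right) 10 = \left(\frac{240}{7} + 2 \cdot 40401\right) 10 = \left(\frac{240}{7} + 80802\right) 10 = \frac{565854}{7} \cdot 10 = \frac{5658540}{7}$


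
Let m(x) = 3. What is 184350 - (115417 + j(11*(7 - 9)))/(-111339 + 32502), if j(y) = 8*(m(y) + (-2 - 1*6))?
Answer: 4844572109/26279 ≈ 1.8435e+5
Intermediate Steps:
j(y) = -40 (j(y) = 8*(3 + (-2 - 1*6)) = 8*(3 + (-2 - 6)) = 8*(3 - 8) = 8*(-5) = -40)
184350 - (115417 + j(11*(7 - 9)))/(-111339 + 32502) = 184350 - (115417 - 40)/(-111339 + 32502) = 184350 - 115377/(-78837) = 184350 - 115377*(-1)/78837 = 184350 - 1*(-38459/26279) = 184350 + 38459/26279 = 4844572109/26279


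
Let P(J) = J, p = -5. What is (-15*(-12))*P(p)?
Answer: -900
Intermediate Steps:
(-15*(-12))*P(p) = -15*(-12)*(-5) = 180*(-5) = -900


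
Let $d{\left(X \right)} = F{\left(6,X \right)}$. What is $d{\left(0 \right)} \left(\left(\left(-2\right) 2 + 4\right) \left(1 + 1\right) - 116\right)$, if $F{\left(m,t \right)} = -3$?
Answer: $348$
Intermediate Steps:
$d{\left(X \right)} = -3$
$d{\left(0 \right)} \left(\left(\left(-2\right) 2 + 4\right) \left(1 + 1\right) - 116\right) = - 3 \left(\left(\left(-2\right) 2 + 4\right) \left(1 + 1\right) - 116\right) = - 3 \left(\left(-4 + 4\right) 2 - 116\right) = - 3 \left(0 \cdot 2 - 116\right) = - 3 \left(0 - 116\right) = \left(-3\right) \left(-116\right) = 348$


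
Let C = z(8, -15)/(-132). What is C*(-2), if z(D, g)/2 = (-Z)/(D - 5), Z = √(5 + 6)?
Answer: -√11/99 ≈ -0.033501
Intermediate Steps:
Z = √11 ≈ 3.3166
z(D, g) = -2*√11/(-5 + D) (z(D, g) = 2*((-√11)/(D - 5)) = 2*((-√11)/(-5 + D)) = 2*(-√11/(-5 + D)) = -2*√11/(-5 + D))
C = √11/198 (C = -2*√11/(-5 + 8)/(-132) = -2*√11/3*(-1/132) = √11/198 ≈ 0.016751)
C*(-2) = (√11/198)*(-2) = -√11/99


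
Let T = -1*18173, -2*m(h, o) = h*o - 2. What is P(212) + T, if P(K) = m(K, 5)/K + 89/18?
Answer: -34669411/1908 ≈ -18171.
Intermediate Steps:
m(h, o) = 1 - h*o/2 (m(h, o) = -(h*o - 2)/2 = -(-2 + h*o)/2 = 1 - h*o/2)
T = -18173
P(K) = 89/18 + (1 - 5*K/2)/K (P(K) = (1 - ½*K*5)/K + 89/18 = (1 - 5*K/2)/K + 89*(1/18) = (1 - 5*K/2)/K + 89/18 = 89/18 + (1 - 5*K/2)/K)
P(212) + T = (22/9 + 1/212) - 18173 = 4673/1908 - 18173 = -34669411/1908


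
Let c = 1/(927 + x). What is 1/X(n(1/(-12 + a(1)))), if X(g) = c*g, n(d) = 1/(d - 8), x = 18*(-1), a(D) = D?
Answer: -80901/11 ≈ -7354.6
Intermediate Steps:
x = -18
c = 1/909 (c = 1/(927 - 18) = 1/909 ≈ 0.0011001)
n(d) = 1/(-8 + d)
X(g) = g/909
1/X(n(1/(-12 + a(1)))) = 1/(1/(909*(-8 + 1/(-12 + 1)))) = 1/(1/(909*(-8 + 1/(-11)))) = 1/(1/(909*(-8 - 1/11))) = 1/(1/(909*(-89/11))) = 1/((1/909)*(-11/89)) = 1/(-11/80901) = -80901/11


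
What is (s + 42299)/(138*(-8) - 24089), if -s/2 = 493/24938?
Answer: -75346534/44875931 ≈ -1.6790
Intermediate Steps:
s = -493/12469 (s = -986/24938 = -2*493/24938 = -493/12469 ≈ -0.039538)
(s + 42299)/(138*(-8) - 24089) = (-493/12469 + 42299)/(138*(-8) - 24089) = 527425738/(12469*(-1104 - 24089)) = (527425738/12469)/(-25193) = (527425738/12469)*(-1/25193) = -75346534/44875931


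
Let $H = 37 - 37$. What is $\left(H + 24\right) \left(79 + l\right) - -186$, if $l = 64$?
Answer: $3618$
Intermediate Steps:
$H = 0$
$\left(H + 24\right) \left(79 + l\right) - -186 = \left(0 + 24\right) \left(79 + 64\right) - -186 = 24 \cdot 143 + 186 = 3432 + 186 = 3618$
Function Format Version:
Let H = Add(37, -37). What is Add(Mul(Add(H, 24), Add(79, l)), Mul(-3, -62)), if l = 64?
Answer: 3618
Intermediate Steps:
H = 0
Add(Mul(Add(H, 24), Add(79, l)), Mul(-3, -62)) = Add(Mul(Add(0, 24), Add(79, 64)), Mul(-3, -62)) = Add(Mul(24, 143), 186) = Add(3432, 186) = 3618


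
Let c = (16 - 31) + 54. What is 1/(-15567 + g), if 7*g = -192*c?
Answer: -7/116457 ≈ -6.0108e-5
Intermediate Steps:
c = 39 (c = -15 + 54 = 39)
g = -7488/7 (g = (-192*39)/7 = (1/7)*(-7488) = -7488/7 ≈ -1069.7)
1/(-15567 + g) = 1/(-15567 - 7488/7) = 1/(-116457/7) = -7/116457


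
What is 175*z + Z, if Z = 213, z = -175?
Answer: -30412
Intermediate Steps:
175*z + Z = 175*(-175) + 213 = -30625 + 213 = -30412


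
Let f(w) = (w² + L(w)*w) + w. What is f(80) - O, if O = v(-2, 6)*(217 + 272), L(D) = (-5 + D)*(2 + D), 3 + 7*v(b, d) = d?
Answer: 3487893/7 ≈ 4.9827e+5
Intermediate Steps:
v(b, d) = -3/7 + d/7
f(w) = w + w² + w*(-10 + w² - 3*w) (f(w) = (w² + (-10 + w² - 3*w)*w) + w = (w² + w*(-10 + w² - 3*w)) + w = w + w² + w*(-10 + w² - 3*w))
O = 1467/7 (O = (-3/7 + (⅐)*6)*(217 + 272) = (-3/7 + 6/7)*489 = (3/7)*489 = 1467/7 ≈ 209.57)
f(80) - O = 80*(-9 + 80² - 2*80) - 1*1467/7 = 80*(-9 + 6400 - 160) - 1467/7 = 80*6231 - 1467/7 = 498480 - 1467/7 = 3487893/7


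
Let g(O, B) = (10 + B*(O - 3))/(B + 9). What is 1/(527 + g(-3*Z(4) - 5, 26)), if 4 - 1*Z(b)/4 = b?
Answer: 35/18247 ≈ 0.0019181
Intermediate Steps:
Z(b) = 16 - 4*b
g(O, B) = (10 + B*(-3 + O))/(9 + B)
1/(527 + g(-3*Z(4) - 5, 26)) = 1/(527 + (10 - 3*26 + 26*(-3*(16 - 4*4) - 5))/(9 + 26)) = 1/(527 + (10 - 78 + 26*(-3*(16 - 16) - 5))/35) = 1/(527 + (10 - 78 + 26*(-3*0 - 5))/35) = 1/(527 + (10 - 78 + 26*(0 - 5))/35) = 1/(527 + (10 - 78 + 26*(-5))/35) = 1/(527 + (10 - 78 - 130)/35) = 1/(527 + (1/35)*(-198)) = 1/(527 - 198/35) = 1/(18247/35) = 35/18247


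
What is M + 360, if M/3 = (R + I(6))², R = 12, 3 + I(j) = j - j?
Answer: 603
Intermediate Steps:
I(j) = -3 (I(j) = -3 + (j - j) = -3 + 0 = -3)
M = 243 (M = 3*(12 - 3)² = 3*9² = 3*81 = 243)
M + 360 = 243 + 360 = 603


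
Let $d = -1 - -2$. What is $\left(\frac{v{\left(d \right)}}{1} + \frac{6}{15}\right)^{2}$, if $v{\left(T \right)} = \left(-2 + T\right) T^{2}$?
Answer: $\frac{9}{25} \approx 0.36$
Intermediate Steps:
$d = 1$ ($d = -1 + 2 = 1$)
$v{\left(T \right)} = T^{2} \left(-2 + T\right)$
$\left(\frac{v{\left(d \right)}}{1} + \frac{6}{15}\right)^{2} = \left(\frac{1^{2} \left(-2 + 1\right)}{1} + \frac{6}{15}\right)^{2} = \left(1 \left(-1\right) 1 + 6 \cdot \frac{1}{15}\right)^{2} = \left(\left(-1\right) 1 + \frac{2}{5}\right)^{2} = \left(-1 + \frac{2}{5}\right)^{2} = \left(- \frac{3}{5}\right)^{2} = \frac{9}{25}$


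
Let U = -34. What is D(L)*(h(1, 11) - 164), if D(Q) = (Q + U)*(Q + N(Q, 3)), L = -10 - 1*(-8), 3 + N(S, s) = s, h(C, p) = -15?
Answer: -12888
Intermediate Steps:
N(S, s) = -3 + s
L = -2 (L = -10 + 8 = -2)
D(Q) = Q*(-34 + Q) (D(Q) = (Q - 34)*(Q + (-3 + 3)) = (-34 + Q)*(Q + 0) = (-34 + Q)*Q = Q*(-34 + Q))
D(L)*(h(1, 11) - 164) = (-2*(-34 - 2))*(-15 - 164) = -2*(-36)*(-179) = 72*(-179) = -12888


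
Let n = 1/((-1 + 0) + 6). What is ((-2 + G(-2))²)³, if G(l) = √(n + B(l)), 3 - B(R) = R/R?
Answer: (10 - √55)⁶/15625 ≈ 0.019043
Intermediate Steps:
B(R) = 2 (B(R) = 3 - R/R = 3 - 1*1 = 3 - 1 = 2)
n = ⅕ (n = 1/(-1 + 6) = 1/5 = ⅕ ≈ 0.20000)
G(l) = √55/5 (G(l) = √(⅕ + 2) = √(11/5) = √55/5)
((-2 + G(-2))²)³ = ((-2 + √55/5)²)³ = (-2 + √55/5)⁶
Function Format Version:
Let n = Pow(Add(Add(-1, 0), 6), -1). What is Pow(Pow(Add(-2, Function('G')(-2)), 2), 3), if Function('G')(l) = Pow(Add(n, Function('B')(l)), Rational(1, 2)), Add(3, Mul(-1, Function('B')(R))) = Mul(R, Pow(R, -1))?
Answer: Mul(Rational(1, 15625), Pow(Add(10, Mul(-1, Pow(55, Rational(1, 2)))), 6)) ≈ 0.019043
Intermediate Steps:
Function('B')(R) = 2 (Function('B')(R) = Add(3, Mul(-1, Mul(R, Pow(R, -1)))) = Add(3, Mul(-1, 1)) = Add(3, -1) = 2)
n = Rational(1, 5) (n = Pow(Add(-1, 6), -1) = Pow(5, -1) = Rational(1, 5) ≈ 0.20000)
Function('G')(l) = Mul(Rational(1, 5), Pow(55, Rational(1, 2))) (Function('G')(l) = Pow(Add(Rational(1, 5), 2), Rational(1, 2)) = Pow(Rational(11, 5), Rational(1, 2)) = Mul(Rational(1, 5), Pow(55, Rational(1, 2))))
Pow(Pow(Add(-2, Function('G')(-2)), 2), 3) = Pow(Pow(Add(-2, Mul(Rational(1, 5), Pow(55, Rational(1, 2)))), 2), 3) = Pow(Add(-2, Mul(Rational(1, 5), Pow(55, Rational(1, 2)))), 6)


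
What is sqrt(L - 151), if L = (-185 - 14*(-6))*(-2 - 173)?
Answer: 2*sqrt(4381) ≈ 132.38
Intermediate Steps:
L = 17675 (L = (-185 + 84)*(-175) = -101*(-175) = 17675)
sqrt(L - 151) = sqrt(17675 - 151) = sqrt(17524) = 2*sqrt(4381)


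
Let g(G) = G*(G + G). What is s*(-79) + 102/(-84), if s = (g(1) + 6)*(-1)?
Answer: 8831/14 ≈ 630.79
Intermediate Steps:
g(G) = 2*G² (g(G) = G*(2*G) = 2*G²)
s = -8 (s = (2*1² + 6)*(-1) = (2*1 + 6)*(-1) = (2 + 6)*(-1) = 8*(-1) = -8)
s*(-79) + 102/(-84) = -8*(-79) + 102/(-84) = 632 + 102*(-1/84) = 632 - 17/14 = 8831/14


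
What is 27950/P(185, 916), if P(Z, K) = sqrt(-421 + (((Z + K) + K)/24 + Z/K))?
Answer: -55900*I*sqrt(2543017062)/1850813 ≈ -1523.1*I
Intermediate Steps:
P(Z, K) = sqrt(-421 + K/12 + Z/24 + Z/K) (P(Z, K) = sqrt(-421 + (((K + Z) + K)*(1/24) + Z/K)) = sqrt(-421 + ((Z + 2*K)*(1/24) + Z/K)) = sqrt(-421 + ((K/12 + Z/24) + Z/K)) = sqrt(-421 + (K/12 + Z/24 + Z/K)) = sqrt(-421 + K/12 + Z/24 + Z/K))
27950/P(185, 916) = 27950/((sqrt(-60624 + 6*185 + 12*916 + 144*185/916)/12)) = 27950/((sqrt(-60624 + 1110 + 10992 + 144*185*(1/916))/12)) = 27950/((sqrt(-60624 + 1110 + 10992 + 6660/229)/12)) = 27950/((sqrt(-11104878/229)/12)) = 27950/(((I*sqrt(2543017062)/229)/12)) = 27950/((I*sqrt(2543017062)/2748)) = 27950*(-2*I*sqrt(2543017062)/1850813) = -55900*I*sqrt(2543017062)/1850813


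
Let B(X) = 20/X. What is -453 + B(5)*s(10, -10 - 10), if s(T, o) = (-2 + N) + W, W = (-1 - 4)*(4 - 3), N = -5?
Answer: -501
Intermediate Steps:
W = -5 (W = -5*1 = -5)
s(T, o) = -12 (s(T, o) = (-2 - 5) - 5 = -7 - 5 = -12)
-453 + B(5)*s(10, -10 - 10) = -453 + (20/5)*(-12) = -453 + (20*(⅕))*(-12) = -453 + 4*(-12) = -453 - 48 = -501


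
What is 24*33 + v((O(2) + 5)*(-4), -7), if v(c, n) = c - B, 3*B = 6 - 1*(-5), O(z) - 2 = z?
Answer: 2257/3 ≈ 752.33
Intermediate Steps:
O(z) = 2 + z
B = 11/3 (B = (6 - 1*(-5))/3 = (6 + 5)/3 = (1/3)*11 = 11/3 ≈ 3.6667)
v(c, n) = -11/3 + c (v(c, n) = c - 1*11/3 = c - 11/3 = -11/3 + c)
24*33 + v((O(2) + 5)*(-4), -7) = 24*33 + (-11/3 + ((2 + 2) + 5)*(-4)) = 792 + (-11/3 + (4 + 5)*(-4)) = 792 + (-11/3 + 9*(-4)) = 792 + (-11/3 - 36) = 792 - 119/3 = 2257/3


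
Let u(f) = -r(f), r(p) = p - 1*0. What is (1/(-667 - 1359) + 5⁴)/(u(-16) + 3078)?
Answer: 1266249/6268444 ≈ 0.20200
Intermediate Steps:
r(p) = p (r(p) = p + 0 = p)
u(f) = -f
(1/(-667 - 1359) + 5⁴)/(u(-16) + 3078) = (1/(-667 - 1359) + 5⁴)/(-1*(-16) + 3078) = (1/(-2026) + 625)/(16 + 3078) = (-1/2026 + 625)/3094 = (1266249/2026)*(1/3094) = 1266249/6268444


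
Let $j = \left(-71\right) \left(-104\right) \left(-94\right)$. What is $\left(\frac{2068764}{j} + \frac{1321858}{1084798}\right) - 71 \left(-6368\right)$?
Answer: $\frac{3273367672981255}{7239941852} \approx 4.5213 \cdot 10^{5}$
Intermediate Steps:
$j = -694096$ ($j = 7384 \left(-94\right) = -694096$)
$\left(\frac{2068764}{j} + \frac{1321858}{1084798}\right) - 71 \left(-6368\right) = \left(\frac{2068764}{-694096} + \frac{1321858}{1084798}\right) - 71 \left(-6368\right) = \left(2068764 \left(- \frac{1}{694096}\right) + 1321858 \cdot \frac{1}{1084798}\right) - -452128 = \left(- \frac{517191}{173524} + \frac{660929}{542399}\right) + 452128 = - \frac{12756679801}{7239941852} + 452128 = \frac{3273367672981255}{7239941852}$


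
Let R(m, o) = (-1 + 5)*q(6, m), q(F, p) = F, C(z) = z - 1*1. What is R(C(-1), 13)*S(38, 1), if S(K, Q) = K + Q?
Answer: 936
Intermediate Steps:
C(z) = -1 + z (C(z) = z - 1 = -1 + z)
R(m, o) = 24 (R(m, o) = (-1 + 5)*6 = 4*6 = 24)
R(C(-1), 13)*S(38, 1) = 24*(38 + 1) = 24*39 = 936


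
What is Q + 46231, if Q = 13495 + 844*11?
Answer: 69010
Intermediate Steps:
Q = 22779 (Q = 13495 + 9284 = 22779)
Q + 46231 = 22779 + 46231 = 69010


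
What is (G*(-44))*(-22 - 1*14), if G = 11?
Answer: 17424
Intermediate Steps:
(G*(-44))*(-22 - 1*14) = (11*(-44))*(-22 - 1*14) = -484*(-22 - 14) = -484*(-36) = 17424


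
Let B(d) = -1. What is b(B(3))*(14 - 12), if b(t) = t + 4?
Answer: 6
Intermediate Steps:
b(t) = 4 + t
b(B(3))*(14 - 12) = (4 - 1)*(14 - 12) = 3*2 = 6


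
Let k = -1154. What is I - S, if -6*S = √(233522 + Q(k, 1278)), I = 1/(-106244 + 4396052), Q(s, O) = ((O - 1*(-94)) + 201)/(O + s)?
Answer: 1/4289808 + √99745259/124 ≈ 80.542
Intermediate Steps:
Q(s, O) = (295 + O)/(O + s) (Q(s, O) = ((O + 94) + 201)/(O + s) = ((94 + O) + 201)/(O + s) = (295 + O)/(O + s))
I = 1/4289808 ≈ 2.3311e-7
S = -√99745259/124 (S = -√(233522 + (295 + 1278)/(1278 - 1154))/6 = -√(233522 + 1573/124)/6 = -√99745259/124 ≈ -80.542)
I - S = 1/4289808 - (-1)*√99745259/124 = 1/4289808 + √99745259/124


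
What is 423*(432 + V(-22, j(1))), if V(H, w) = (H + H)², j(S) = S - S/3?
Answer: 1001664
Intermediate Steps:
j(S) = 2*S/3 (j(S) = S - S/3 = 2*S/3)
V(H, w) = 4*H² (V(H, w) = (2*H)² = 4*H²)
423*(432 + V(-22, j(1))) = 423*(432 + 4*(-22)²) = 423*(432 + 4*484) = 423*(432 + 1936) = 423*2368 = 1001664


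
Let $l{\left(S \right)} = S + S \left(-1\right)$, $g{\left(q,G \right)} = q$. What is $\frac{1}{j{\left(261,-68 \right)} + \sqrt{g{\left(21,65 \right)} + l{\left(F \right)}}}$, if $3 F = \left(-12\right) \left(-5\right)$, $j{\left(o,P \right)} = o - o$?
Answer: $\frac{\sqrt{21}}{21} \approx 0.21822$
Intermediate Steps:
$j{\left(o,P \right)} = 0$
$F = 20$ ($F = \frac{\left(-12\right) \left(-5\right)}{3} = \frac{1}{3} \cdot 60 = 20$)
$l{\left(S \right)} = 0$ ($l{\left(S \right)} = S - S = 0$)
$\frac{1}{j{\left(261,-68 \right)} + \sqrt{g{\left(21,65 \right)} + l{\left(F \right)}}} = \frac{1}{0 + \sqrt{21 + 0}} = \frac{1}{0 + \sqrt{21}} = \frac{1}{\sqrt{21}} = \frac{\sqrt{21}}{21}$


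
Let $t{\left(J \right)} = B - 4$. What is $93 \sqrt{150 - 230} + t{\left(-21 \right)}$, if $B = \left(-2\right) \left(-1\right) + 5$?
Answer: $3 + 372 i \sqrt{5} \approx 3.0 + 831.82 i$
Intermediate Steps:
$B = 7$ ($B = 2 + 5 = 7$)
$t{\left(J \right)} = 3$ ($t{\left(J \right)} = 7 - 4 = 3$)
$93 \sqrt{150 - 230} + t{\left(-21 \right)} = 93 \sqrt{150 - 230} + 3 = 93 \sqrt{-80} + 3 = 93 \cdot 4 i \sqrt{5} + 3 = 372 i \sqrt{5} + 3 = 3 + 372 i \sqrt{5}$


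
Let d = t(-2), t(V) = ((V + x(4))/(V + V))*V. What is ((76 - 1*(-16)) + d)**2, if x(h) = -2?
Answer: 8100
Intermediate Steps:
t(V) = -1 + V/2 (t(V) = ((V - 2)/(V + V))*V = ((-2 + V)/((2*V)))*V = ((-2 + V)*(1/(2*V)))*V = ((-2 + V)/(2*V))*V = -1 + V/2)
d = -2 (d = -1 + (1/2)*(-2) = -1 - 1 = -2)
((76 - 1*(-16)) + d)**2 = ((76 - 1*(-16)) - 2)**2 = ((76 + 16) - 2)**2 = (92 - 2)**2 = 90**2 = 8100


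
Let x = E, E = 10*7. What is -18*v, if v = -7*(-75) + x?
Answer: -10710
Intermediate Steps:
E = 70
x = 70
v = 595 (v = -7*(-75) + 70 = 525 + 70 = 595)
-18*v = -18*595 = -10710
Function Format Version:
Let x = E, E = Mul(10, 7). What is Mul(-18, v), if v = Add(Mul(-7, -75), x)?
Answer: -10710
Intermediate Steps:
E = 70
x = 70
v = 595 (v = Add(Mul(-7, -75), 70) = Add(525, 70) = 595)
Mul(-18, v) = Mul(-18, 595) = -10710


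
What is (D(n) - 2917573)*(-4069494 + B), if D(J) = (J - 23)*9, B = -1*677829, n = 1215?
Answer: 13799732125935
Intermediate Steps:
B = -677829
D(J) = -207 + 9*J (D(J) = (-23 + J)*9 = -207 + 9*J)
(D(n) - 2917573)*(-4069494 + B) = ((-207 + 9*1215) - 2917573)*(-4069494 - 677829) = ((-207 + 10935) - 2917573)*(-4747323) = (10728 - 2917573)*(-4747323) = -2906845*(-4747323) = 13799732125935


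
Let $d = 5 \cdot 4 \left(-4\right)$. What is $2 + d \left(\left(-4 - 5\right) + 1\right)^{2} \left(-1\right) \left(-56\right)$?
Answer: $-286718$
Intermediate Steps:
$d = -80$ ($d = 20 \left(-4\right) = -80$)
$2 + d \left(\left(-4 - 5\right) + 1\right)^{2} \left(-1\right) \left(-56\right) = 2 + - 80 \left(\left(-4 - 5\right) + 1\right)^{2} \left(-1\right) \left(-56\right) = 2 + - 80 \left(-9 + 1\right)^{2} \left(-1\right) \left(-56\right) = 2 + - 80 \left(-8\right)^{2} \left(-1\right) \left(-56\right) = 2 + \left(-80\right) 64 \left(-1\right) \left(-56\right) = 2 + \left(-5120\right) \left(-1\right) \left(-56\right) = 2 + 5120 \left(-56\right) = 2 - 286720 = -286718$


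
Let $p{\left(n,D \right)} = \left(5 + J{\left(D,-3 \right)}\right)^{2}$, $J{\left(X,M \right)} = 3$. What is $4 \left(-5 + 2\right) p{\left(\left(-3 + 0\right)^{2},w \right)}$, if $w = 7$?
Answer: $-768$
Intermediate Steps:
$p{\left(n,D \right)} = 64$ ($p{\left(n,D \right)} = \left(5 + 3\right)^{2} = 8^{2} = 64$)
$4 \left(-5 + 2\right) p{\left(\left(-3 + 0\right)^{2},w \right)} = 4 \left(-5 + 2\right) 64 = 4 \left(-3\right) 64 = \left(-12\right) 64 = -768$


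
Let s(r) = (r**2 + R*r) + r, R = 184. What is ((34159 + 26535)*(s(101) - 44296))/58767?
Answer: -935294540/58767 ≈ -15915.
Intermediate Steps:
s(r) = r**2 + 185*r (s(r) = (r**2 + 184*r) + r = r**2 + 185*r)
((34159 + 26535)*(s(101) - 44296))/58767 = ((34159 + 26535)*(101*(185 + 101) - 44296))/58767 = (60694*(101*286 - 44296))*(1/58767) = (60694*(28886 - 44296))*(1/58767) = (60694*(-15410))*(1/58767) = -935294540*1/58767 = -935294540/58767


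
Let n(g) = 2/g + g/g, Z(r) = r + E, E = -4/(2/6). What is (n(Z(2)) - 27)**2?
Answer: 17161/25 ≈ 686.44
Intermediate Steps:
E = -12 (E = -4/(2*(1/6)) = -4/1/3 = -4*3 = -12)
Z(r) = -12 + r (Z(r) = r - 12 = -12 + r)
n(g) = 1 + 2/g (n(g) = 2/g + 1 = 1 + 2/g)
(n(Z(2)) - 27)**2 = ((2 + (-12 + 2))/(-12 + 2) - 27)**2 = ((2 - 10)/(-10) - 27)**2 = (-1/10*(-8) - 27)**2 = (4/5 - 27)**2 = (-131/5)**2 = 17161/25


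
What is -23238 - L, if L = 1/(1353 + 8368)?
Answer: -225896599/9721 ≈ -23238.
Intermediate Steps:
L = 1/9721 ≈ 0.00010287
-23238 - L = -23238 - 1*1/9721 = -23238 - 1/9721 = -225896599/9721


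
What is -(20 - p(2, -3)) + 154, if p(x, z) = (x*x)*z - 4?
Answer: 118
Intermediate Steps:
p(x, z) = -4 + z*x**2 (p(x, z) = x**2*z - 4 = z*x**2 - 4 = -4 + z*x**2)
-(20 - p(2, -3)) + 154 = -(20 - (-4 - 3*2**2)) + 154 = -(20 - (-4 - 3*4)) + 154 = -(20 - (-4 - 12)) + 154 = -(20 - 1*(-16)) + 154 = -(20 + 16) + 154 = -1*36 + 154 = -36 + 154 = 118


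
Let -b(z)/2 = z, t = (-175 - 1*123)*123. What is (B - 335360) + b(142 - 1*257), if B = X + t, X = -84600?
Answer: -456384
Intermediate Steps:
t = -36654 (t = (-175 - 123)*123 = -298*123 = -36654)
b(z) = -2*z
B = -121254 (B = -84600 - 36654 = -121254)
(B - 335360) + b(142 - 1*257) = (-121254 - 335360) - 2*(142 - 1*257) = -456614 - 2*(142 - 257) = -456614 - 2*(-115) = -456614 + 230 = -456384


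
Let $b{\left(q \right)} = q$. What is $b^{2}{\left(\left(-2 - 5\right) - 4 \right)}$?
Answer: $121$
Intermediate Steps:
$b^{2}{\left(\left(-2 - 5\right) - 4 \right)} = \left(\left(-2 - 5\right) - 4\right)^{2} = \left(-7 - 4\right)^{2} = \left(-11\right)^{2} = 121$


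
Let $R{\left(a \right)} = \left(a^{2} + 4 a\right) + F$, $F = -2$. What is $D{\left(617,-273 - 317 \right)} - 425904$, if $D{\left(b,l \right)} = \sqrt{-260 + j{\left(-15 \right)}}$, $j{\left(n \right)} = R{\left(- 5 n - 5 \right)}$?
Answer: $-425904 + \sqrt{4918} \approx -4.2583 \cdot 10^{5}$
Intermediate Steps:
$R{\left(a \right)} = -2 + a^{2} + 4 a$ ($R{\left(a \right)} = \left(a^{2} + 4 a\right) - 2 = -2 + a^{2} + 4 a$)
$j{\left(n \right)} = -22 + \left(-5 - 5 n\right)^{2} - 20 n$ ($j{\left(n \right)} = -2 + \left(- 5 n - 5\right)^{2} + 4 \left(- 5 n - 5\right) = -2 + \left(-5 - 5 n\right)^{2} + 4 \left(-5 - 5 n\right) = -2 + \left(-5 - 5 n\right)^{2} - \left(20 + 20 n\right) = -22 + \left(-5 - 5 n\right)^{2} - 20 n$)
$D{\left(b,l \right)} = \sqrt{4918}$ ($D{\left(b,l \right)} = \sqrt{-260 + \left(3 + 25 \left(-15\right)^{2} + 30 \left(-15\right)\right)} = \sqrt{-260 + \left(3 + 25 \cdot 225 - 450\right)} = \sqrt{-260 + \left(3 + 5625 - 450\right)} = \sqrt{-260 + 5178} = \sqrt{4918}$)
$D{\left(617,-273 - 317 \right)} - 425904 = \sqrt{4918} - 425904 = -425904 + \sqrt{4918}$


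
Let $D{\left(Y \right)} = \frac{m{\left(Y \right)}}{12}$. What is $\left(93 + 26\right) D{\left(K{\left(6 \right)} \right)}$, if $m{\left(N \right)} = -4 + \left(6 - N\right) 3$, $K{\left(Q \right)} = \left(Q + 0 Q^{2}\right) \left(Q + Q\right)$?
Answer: $- \frac{12019}{6} \approx -2003.2$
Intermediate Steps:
$K{\left(Q \right)} = 2 Q^{2}$ ($K{\left(Q \right)} = \left(Q + 0\right) 2 Q = Q 2 Q = 2 Q^{2}$)
$m{\left(N \right)} = 14 - 3 N$ ($m{\left(N \right)} = -4 - \left(-18 + 3 N\right) = 14 - 3 N$)
$D{\left(Y \right)} = \frac{7}{6} - \frac{Y}{4}$ ($D{\left(Y \right)} = \frac{14 - 3 Y}{12} = \left(14 - 3 Y\right) \frac{1}{12} = \frac{7}{6} - \frac{Y}{4}$)
$\left(93 + 26\right) D{\left(K{\left(6 \right)} \right)} = \left(93 + 26\right) \left(\frac{7}{6} - \frac{2 \cdot 6^{2}}{4}\right) = 119 \left(\frac{7}{6} - \frac{2 \cdot 36}{4}\right) = 119 \left(\frac{7}{6} - 18\right) = 119 \left(- \frac{101}{6}\right) = - \frac{12019}{6}$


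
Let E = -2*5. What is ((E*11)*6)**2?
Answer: 435600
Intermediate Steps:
E = -10
((E*11)*6)**2 = (-10*11*6)**2 = (-110*6)**2 = (-660)**2 = 435600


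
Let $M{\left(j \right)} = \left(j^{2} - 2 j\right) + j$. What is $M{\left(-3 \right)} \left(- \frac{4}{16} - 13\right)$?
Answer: $-159$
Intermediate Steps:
$M{\left(j \right)} = j^{2} - j$
$M{\left(-3 \right)} \left(- \frac{4}{16} - 13\right) = - 3 \left(-1 - 3\right) \left(- \frac{4}{16} - 13\right) = \left(-3\right) \left(-4\right) \left(\left(-4\right) \frac{1}{16} - 13\right) = 12 \left(- \frac{1}{4} - 13\right) = 12 \left(- \frac{53}{4}\right) = -159$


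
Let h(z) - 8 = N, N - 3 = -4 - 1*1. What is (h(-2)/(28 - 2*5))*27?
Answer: 9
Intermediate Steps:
N = -2 (N = 3 + (-4 - 1*1) = 3 + (-4 - 1) = 3 - 5 = -2)
h(z) = 6 (h(z) = 8 - 2 = 6)
(h(-2)/(28 - 2*5))*27 = (6/(28 - 2*5))*27 = (6/(28 - 10))*27 = (6/18)*27 = ((1/18)*6)*27 = (⅓)*27 = 9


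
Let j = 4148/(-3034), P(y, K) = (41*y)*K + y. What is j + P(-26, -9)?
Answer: 14512582/1517 ≈ 9566.6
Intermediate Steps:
P(y, K) = y + 41*K*y (P(y, K) = 41*K*y + y = y + 41*K*y)
j = -2074/1517 (j = 4148*(-1/3034) = -2074/1517 ≈ -1.3672)
j + P(-26, -9) = -2074/1517 - 26*(1 + 41*(-9)) = -2074/1517 - 26*(1 - 369) = -2074/1517 - 26*(-368) = -2074/1517 + 9568 = 14512582/1517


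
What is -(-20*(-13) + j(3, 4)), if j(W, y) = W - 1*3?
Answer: -260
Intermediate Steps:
j(W, y) = -3 + W (j(W, y) = W - 3 = -3 + W)
-(-20*(-13) + j(3, 4)) = -(-20*(-13) + (-3 + 3)) = -(260 + 0) = -1*260 = -260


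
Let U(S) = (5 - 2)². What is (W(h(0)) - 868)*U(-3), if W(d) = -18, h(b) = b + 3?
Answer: -7974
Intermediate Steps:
h(b) = 3 + b
U(S) = 9 (U(S) = 3² = 9)
(W(h(0)) - 868)*U(-3) = (-18 - 868)*9 = -886*9 = -7974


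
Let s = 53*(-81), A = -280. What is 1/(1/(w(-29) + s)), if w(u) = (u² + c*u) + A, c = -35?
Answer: -2717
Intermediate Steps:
s = -4293
w(u) = -280 + u² - 35*u (w(u) = (u² - 35*u) - 280 = -280 + u² - 35*u)
1/(1/(w(-29) + s)) = 1/(1/((-280 + (-29)² - 35*(-29)) - 4293)) = 1/(1/((-280 + 841 + 1015) - 4293)) = 1/(1/(1576 - 4293)) = 1/(1/(-2717)) = 1/(-1/2717) = -2717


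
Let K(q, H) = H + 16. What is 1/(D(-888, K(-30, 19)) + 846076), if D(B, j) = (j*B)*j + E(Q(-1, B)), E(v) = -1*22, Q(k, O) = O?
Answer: -1/241746 ≈ -4.1366e-6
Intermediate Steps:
E(v) = -22
K(q, H) = 16 + H
D(B, j) = -22 + B*j² (D(B, j) = (j*B)*j - 22 = (B*j)*j - 22 = B*j² - 22 = -22 + B*j²)
1/(D(-888, K(-30, 19)) + 846076) = 1/((-22 - 888*(16 + 19)²) + 846076) = 1/((-22 - 888*35²) + 846076) = 1/((-22 - 888*1225) + 846076) = 1/((-22 - 1087800) + 846076) = 1/(-1087822 + 846076) = 1/(-241746) = -1/241746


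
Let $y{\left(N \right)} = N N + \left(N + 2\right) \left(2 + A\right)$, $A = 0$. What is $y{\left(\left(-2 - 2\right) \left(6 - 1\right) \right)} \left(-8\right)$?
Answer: $-2912$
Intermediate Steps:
$y{\left(N \right)} = 4 + N^{2} + 2 N$ ($y{\left(N \right)} = N N + \left(N + 2\right) \left(2 + 0\right) = N^{2} + \left(2 + N\right) 2 = N^{2} + \left(4 + 2 N\right) = 4 + N^{2} + 2 N$)
$y{\left(\left(-2 - 2\right) \left(6 - 1\right) \right)} \left(-8\right) = \left(4 + \left(\left(-2 - 2\right) \left(6 - 1\right)\right)^{2} + 2 \left(-2 - 2\right) \left(6 - 1\right)\right) \left(-8\right) = \left(4 + \left(\left(-4\right) 5\right)^{2} + 2 \left(\left(-4\right) 5\right)\right) \left(-8\right) = \left(4 + \left(-20\right)^{2} + 2 \left(-20\right)\right) \left(-8\right) = \left(4 + 400 - 40\right) \left(-8\right) = 364 \left(-8\right) = -2912$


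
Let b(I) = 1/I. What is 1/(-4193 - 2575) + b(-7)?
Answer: -6775/47376 ≈ -0.14300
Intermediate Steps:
1/(-4193 - 2575) + b(-7) = 1/(-4193 - 2575) + 1/(-7) = 1/(-6768) - ⅐ = -1/6768 - ⅐ = -6775/47376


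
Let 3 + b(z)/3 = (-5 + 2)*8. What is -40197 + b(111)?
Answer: -40278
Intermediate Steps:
b(z) = -81 (b(z) = -9 + 3*((-5 + 2)*8) = -9 + 3*(-3*8) = -9 + 3*(-24) = -9 - 72 = -81)
-40197 + b(111) = -40197 - 81 = -40278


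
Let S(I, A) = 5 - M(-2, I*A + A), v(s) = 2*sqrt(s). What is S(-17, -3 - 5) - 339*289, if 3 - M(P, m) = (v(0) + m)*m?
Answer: -81585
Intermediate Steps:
M(P, m) = 3 - m**2 (M(P, m) = 3 - (2*sqrt(0) + m)*m = 3 - (2*0 + m)*m = 3 - (0 + m)*m = 3 - m*m = 3 - m**2)
S(I, A) = 2 + (A + A*I)**2 (S(I, A) = 5 - (3 - (I*A + A)**2) = 5 - (3 - (A*I + A)**2) = 5 - (3 - (A + A*I)**2) = 5 + (-3 + (A + A*I)**2) = 2 + (A + A*I)**2)
S(-17, -3 - 5) - 339*289 = (2 + (-3 - 5)**2*(1 - 17)**2) - 339*289 = (2 + (-8)**2*(-16)**2) - 97971 = (2 + 64*256) - 97971 = (2 + 16384) - 97971 = 16386 - 97971 = -81585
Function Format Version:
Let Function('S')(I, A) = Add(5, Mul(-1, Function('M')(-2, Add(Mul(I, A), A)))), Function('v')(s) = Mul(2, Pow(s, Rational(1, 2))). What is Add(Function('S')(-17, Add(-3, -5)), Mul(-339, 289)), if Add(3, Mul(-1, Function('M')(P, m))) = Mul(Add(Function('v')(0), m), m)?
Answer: -81585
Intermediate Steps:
Function('M')(P, m) = Add(3, Mul(-1, Pow(m, 2))) (Function('M')(P, m) = Add(3, Mul(-1, Mul(Add(Mul(2, Pow(0, Rational(1, 2))), m), m))) = Add(3, Mul(-1, Mul(Add(Mul(2, 0), m), m))) = Add(3, Mul(-1, Mul(Add(0, m), m))) = Add(3, Mul(-1, Mul(m, m))) = Add(3, Mul(-1, Pow(m, 2))))
Function('S')(I, A) = Add(2, Pow(Add(A, Mul(A, I)), 2)) (Function('S')(I, A) = Add(5, Mul(-1, Add(3, Mul(-1, Pow(Add(Mul(I, A), A), 2))))) = Add(5, Mul(-1, Add(3, Mul(-1, Pow(Add(Mul(A, I), A), 2))))) = Add(5, Mul(-1, Add(3, Mul(-1, Pow(Add(A, Mul(A, I)), 2))))) = Add(5, Add(-3, Pow(Add(A, Mul(A, I)), 2))) = Add(2, Pow(Add(A, Mul(A, I)), 2)))
Add(Function('S')(-17, Add(-3, -5)), Mul(-339, 289)) = Add(Add(2, Mul(Pow(Add(-3, -5), 2), Pow(Add(1, -17), 2))), Mul(-339, 289)) = Add(Add(2, Mul(Pow(-8, 2), Pow(-16, 2))), -97971) = Add(Add(2, Mul(64, 256)), -97971) = Add(Add(2, 16384), -97971) = Add(16386, -97971) = -81585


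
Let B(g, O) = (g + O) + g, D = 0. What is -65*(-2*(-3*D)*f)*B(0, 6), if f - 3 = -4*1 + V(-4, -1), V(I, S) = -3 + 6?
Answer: 0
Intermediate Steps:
B(g, O) = O + 2*g (B(g, O) = (O + g) + g = O + 2*g)
V(I, S) = 3
f = 2 (f = 3 + (-4*1 + 3) = 3 + (-4 + 3) = 3 - 1 = 2)
-65*(-2*(-3*D)*f)*B(0, 6) = -65*(-2*(-3*0)*2)*(6 + 2*0) = -65*(-0*2)*(6 + 0) = -65*(-2*0)*6 = -0*6 = -65*0 = 0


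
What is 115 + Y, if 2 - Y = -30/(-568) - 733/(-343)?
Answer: 11183887/97412 ≈ 114.81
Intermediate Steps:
Y = -18493/97412 (Y = 2 - (-30/(-568) - 733/(-343)) = 2 - (-30*(-1/568) - 733*(-1/343)) = 2 - (15/284 + 733/343) = 2 - 1*213317/97412 = 2 - 213317/97412 = -18493/97412 ≈ -0.18984)
115 + Y = 115 - 18493/97412 = 11183887/97412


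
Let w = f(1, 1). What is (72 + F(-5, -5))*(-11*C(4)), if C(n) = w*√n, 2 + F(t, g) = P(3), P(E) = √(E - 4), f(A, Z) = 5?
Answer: -7700 - 110*I ≈ -7700.0 - 110.0*I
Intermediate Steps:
P(E) = √(-4 + E)
F(t, g) = -2 + I (F(t, g) = -2 + √(-4 + 3) = -2 + √(-1) = -2 + I)
w = 5
C(n) = 5*√n
(72 + F(-5, -5))*(-11*C(4)) = (72 + (-2 + I))*(-55*√4) = (70 + I)*(-55*2) = (70 + I)*(-11*10) = (70 + I)*(-110) = -7700 - 110*I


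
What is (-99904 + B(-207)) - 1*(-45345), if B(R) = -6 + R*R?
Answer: -11716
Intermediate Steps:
B(R) = -6 + R²
(-99904 + B(-207)) - 1*(-45345) = (-99904 + (-6 + (-207)²)) - 1*(-45345) = (-99904 + (-6 + 42849)) + 45345 = (-99904 + 42843) + 45345 = -57061 + 45345 = -11716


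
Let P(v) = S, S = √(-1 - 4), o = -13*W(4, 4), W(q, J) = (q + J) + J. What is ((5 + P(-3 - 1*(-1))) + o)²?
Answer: (151 - I*√5)² ≈ 22796.0 - 675.29*I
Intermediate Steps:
W(q, J) = q + 2*J (W(q, J) = (J + q) + J = q + 2*J)
o = -156 (o = -13*(4 + 2*4) = -13*(4 + 8) = -13*12 = -156)
S = I*√5 (S = √(-5) = I*√5 ≈ 2.2361*I)
P(v) = I*√5
((5 + P(-3 - 1*(-1))) + o)² = ((5 + I*√5) - 156)² = (-151 + I*√5)²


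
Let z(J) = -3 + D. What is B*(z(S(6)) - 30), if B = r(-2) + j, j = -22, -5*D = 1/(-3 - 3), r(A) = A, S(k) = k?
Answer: 3956/5 ≈ 791.20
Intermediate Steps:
D = 1/30 (D = -1/(5*(-3 - 3)) = -⅕/(-6) = -⅕*(-⅙) = 1/30 ≈ 0.033333)
B = -24 (B = -2 - 22 = -24)
z(J) = -89/30 (z(J) = -3 + 1/30 = -89/30)
B*(z(S(6)) - 30) = -24*(-89/30 - 30) = -24*(-989/30) = 3956/5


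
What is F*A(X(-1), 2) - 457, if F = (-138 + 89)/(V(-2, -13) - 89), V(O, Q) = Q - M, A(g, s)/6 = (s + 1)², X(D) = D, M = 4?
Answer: -22898/53 ≈ -432.04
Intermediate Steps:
A(g, s) = 6*(1 + s)² (A(g, s) = 6*(s + 1)² = 6*(1 + s)²)
V(O, Q) = -4 + Q (V(O, Q) = Q - 1*4 = Q - 4 = -4 + Q)
F = 49/106 (F = (-138 + 89)/((-4 - 13) - 89) = -49/(-17 - 89) = -49/(-106) = -49*(-1/106) = 49/106 ≈ 0.46226)
F*A(X(-1), 2) - 457 = 49*(6*(1 + 2)²)/106 - 457 = 49*(6*3²)/106 - 457 = 49*(6*9)/106 - 457 = (49/106)*54 - 457 = 1323/53 - 457 = -22898/53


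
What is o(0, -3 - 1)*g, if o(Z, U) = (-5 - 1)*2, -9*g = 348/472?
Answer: 58/59 ≈ 0.98305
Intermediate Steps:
g = -29/354 (g = -116/(3*472) = -⅑*87/118 = -29/354 ≈ -0.081921)
o(Z, U) = -12 (o(Z, U) = -6*2 = -12)
o(0, -3 - 1)*g = -12*(-29/354) = 58/59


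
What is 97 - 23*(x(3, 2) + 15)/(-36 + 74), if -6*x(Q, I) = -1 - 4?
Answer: 1049/12 ≈ 87.417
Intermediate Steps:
x(Q, I) = ⅚ (x(Q, I) = -(-1 - 4)/6 = -⅙*(-5) = ⅚)
97 - 23*(x(3, 2) + 15)/(-36 + 74) = 97 - 23*(⅚ + 15)/(-36 + 74) = 97 - 2185/(6*38) = 97 - 23*5/12 = 97 - 115/12 = 1049/12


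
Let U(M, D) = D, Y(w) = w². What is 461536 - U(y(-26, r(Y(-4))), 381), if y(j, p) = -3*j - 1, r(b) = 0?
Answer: 461155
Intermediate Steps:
y(j, p) = -1 - 3*j
461536 - U(y(-26, r(Y(-4))), 381) = 461536 - 1*381 = 461536 - 381 = 461155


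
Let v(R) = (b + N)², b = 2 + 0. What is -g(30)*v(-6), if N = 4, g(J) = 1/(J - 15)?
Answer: -12/5 ≈ -2.4000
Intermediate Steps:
b = 2
g(J) = 1/(-15 + J)
v(R) = 36 (v(R) = (2 + 4)² = 6² = 36)
-g(30)*v(-6) = -36/(-15 + 30) = -36/15 = -1*12/5 = -12/5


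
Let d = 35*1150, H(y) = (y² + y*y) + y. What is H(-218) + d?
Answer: 135080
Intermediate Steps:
H(y) = y + 2*y² (H(y) = (y² + y²) + y = 2*y² + y = y + 2*y²)
d = 40250
H(-218) + d = -218*(1 + 2*(-218)) + 40250 = -218*(1 - 436) + 40250 = -218*(-435) + 40250 = 94830 + 40250 = 135080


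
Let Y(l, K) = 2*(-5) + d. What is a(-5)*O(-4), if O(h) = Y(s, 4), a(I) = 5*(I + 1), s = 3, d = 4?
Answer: 120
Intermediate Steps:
Y(l, K) = -6 (Y(l, K) = 2*(-5) + 4 = -10 + 4 = -6)
a(I) = 5 + 5*I (a(I) = 5*(1 + I) = 5 + 5*I)
O(h) = -6
a(-5)*O(-4) = (5 + 5*(-5))*(-6) = (5 - 25)*(-6) = -20*(-6) = 120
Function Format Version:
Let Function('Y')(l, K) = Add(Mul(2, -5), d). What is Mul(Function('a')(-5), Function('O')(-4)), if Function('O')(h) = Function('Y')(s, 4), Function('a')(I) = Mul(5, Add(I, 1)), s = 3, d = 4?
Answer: 120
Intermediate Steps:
Function('Y')(l, K) = -6 (Function('Y')(l, K) = Add(Mul(2, -5), 4) = Add(-10, 4) = -6)
Function('a')(I) = Add(5, Mul(5, I)) (Function('a')(I) = Mul(5, Add(1, I)) = Add(5, Mul(5, I)))
Function('O')(h) = -6
Mul(Function('a')(-5), Function('O')(-4)) = Mul(Add(5, Mul(5, -5)), -6) = Mul(Add(5, -25), -6) = Mul(-20, -6) = 120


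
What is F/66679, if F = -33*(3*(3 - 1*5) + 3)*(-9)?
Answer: -891/66679 ≈ -0.013363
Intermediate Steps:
F = -891 (F = -33*(3*(3 - 5) + 3)*(-9) = -33*(3*(-2) + 3)*(-9) = -33*(-6 + 3)*(-9) = -33*(-3)*(-9) = 99*(-9) = -891)
F/66679 = -891/66679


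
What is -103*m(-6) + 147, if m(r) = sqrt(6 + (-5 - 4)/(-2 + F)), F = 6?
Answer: 147 - 103*sqrt(15)/2 ≈ -52.459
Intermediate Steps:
m(r) = sqrt(15)/2 (m(r) = sqrt(6 + (-5 - 4)/(-2 + 6)) = sqrt(6 - 9/4) = sqrt(15/4) = sqrt(15)/2)
-103*m(-6) + 147 = -103*sqrt(15)/2 + 147 = 147 - 103*sqrt(15)/2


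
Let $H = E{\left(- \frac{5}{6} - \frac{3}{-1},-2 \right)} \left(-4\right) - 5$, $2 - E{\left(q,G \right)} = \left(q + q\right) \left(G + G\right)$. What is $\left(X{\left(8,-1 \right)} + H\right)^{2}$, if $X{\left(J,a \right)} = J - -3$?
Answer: $\frac{45796}{9} \approx 5088.4$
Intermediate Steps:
$X{\left(J,a \right)} = 3 + J$ ($X{\left(J,a \right)} = J + 3 = 3 + J$)
$E{\left(q,G \right)} = 2 - 4 G q$ ($E{\left(q,G \right)} = 2 - \left(q + q\right) \left(G + G\right) = 2 - 2 q 2 G = 2 - 4 G q$)
$H = - \frac{247}{3}$ ($H = \left(2 - - 8 \left(- \frac{5}{6} - \frac{3}{-1}\right)\right) \left(-4\right) - 5 = \left(2 - - 8 \left(\left(-5\right) \frac{1}{6} - -3\right)\right) \left(-4\right) - 5 = \left(2 - - 8 \left(- \frac{5}{6} + 3\right)\right) \left(-4\right) - 5 = \left(2 - \left(-8\right) \frac{13}{6}\right) \left(-4\right) - 5 = \left(2 + \frac{52}{3}\right) \left(-4\right) - 5 = \frac{58}{3} \left(-4\right) - 5 = - \frac{232}{3} - 5 = - \frac{247}{3} \approx -82.333$)
$\left(X{\left(8,-1 \right)} + H\right)^{2} = \left(\left(3 + 8\right) - \frac{247}{3}\right)^{2} = \left(11 - \frac{247}{3}\right)^{2} = \left(- \frac{214}{3}\right)^{2} = \frac{45796}{9}$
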